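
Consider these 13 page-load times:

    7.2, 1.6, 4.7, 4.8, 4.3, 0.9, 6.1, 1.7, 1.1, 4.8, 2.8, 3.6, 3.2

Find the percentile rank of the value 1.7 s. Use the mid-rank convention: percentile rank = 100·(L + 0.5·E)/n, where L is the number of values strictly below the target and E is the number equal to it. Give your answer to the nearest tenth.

26.9

Sorted: 0.9, 1.1, 1.6, 1.7, 2.8, 3.2, 3.6, 4.3, 4.7, 4.8, 4.8, 6.1, 7.2.
Count below 1.7: L = 3; count equal: E = 1; n = 13.
Percentile rank = 100·(3 + 0.5·1)/13 = 100·3.5/13 = 26.92.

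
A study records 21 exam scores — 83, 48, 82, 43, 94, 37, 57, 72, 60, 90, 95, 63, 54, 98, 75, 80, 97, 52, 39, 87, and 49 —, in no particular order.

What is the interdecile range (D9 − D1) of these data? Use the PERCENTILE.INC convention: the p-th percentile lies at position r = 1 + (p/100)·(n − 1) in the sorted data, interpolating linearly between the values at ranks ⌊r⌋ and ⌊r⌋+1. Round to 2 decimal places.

52.00

Sorted: 37, 39, 43, 48, 49, 52, 54, 57, 60, 63, 72, 75, 80, 82, 83, 87, 90, 94, 95, 97, 98.
n = 21.
P10: r = 3 (integer) → 43.
P90: r = 19 (integer) → 95.
Difference: 95 − 43 = 52.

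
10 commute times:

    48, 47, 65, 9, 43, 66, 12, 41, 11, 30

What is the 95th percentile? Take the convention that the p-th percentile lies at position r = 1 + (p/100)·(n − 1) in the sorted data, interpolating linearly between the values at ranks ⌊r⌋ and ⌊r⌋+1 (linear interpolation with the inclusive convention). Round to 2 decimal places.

Sorted: 9, 11, 12, 30, 41, 43, 47, 48, 65, 66.
n = 10.
r = 1 + (95/100)·(10 − 1) = 1 + 8.55 = 9.55.
Rank 9 is 65 and rank 10 is 66.
Interpolate: 65 + 0.55·(66 − 65) = 65 + 0.55·1 = 65.55.

65.55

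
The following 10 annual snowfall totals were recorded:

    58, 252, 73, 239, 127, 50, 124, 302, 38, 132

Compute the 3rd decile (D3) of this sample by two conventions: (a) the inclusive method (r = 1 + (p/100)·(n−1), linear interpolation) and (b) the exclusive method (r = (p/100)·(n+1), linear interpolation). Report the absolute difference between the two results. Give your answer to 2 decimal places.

6.00

Sorted: 38, 50, 58, 73, 124, 127, 132, 239, 252, 302.
n = 10.
(a) r = 3.7; between ranks 3 (58) and 4 (73): 68.5.
(b) r = 3.3; between ranks 3 (58) and 4 (73): 62.5.
|68.5 − 62.5| = 6.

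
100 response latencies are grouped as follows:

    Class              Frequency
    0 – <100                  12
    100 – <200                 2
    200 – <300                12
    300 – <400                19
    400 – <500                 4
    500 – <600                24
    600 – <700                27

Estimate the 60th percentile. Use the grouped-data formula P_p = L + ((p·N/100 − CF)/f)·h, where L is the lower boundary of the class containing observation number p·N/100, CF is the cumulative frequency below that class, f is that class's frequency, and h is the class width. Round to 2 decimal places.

545.83

N = 100; target position k = 60/100 · 100 = 60.
Cumulative frequencies: 12, 14, 26, 45, 49, 73, 100.
Observation 60 falls in the class 500 – <600.
L = 500, CF = 49, f = 24, h = 100.
P60 = 500 + ((60 − 49)/24)·100 = 500 + 45.8333 = 545.833.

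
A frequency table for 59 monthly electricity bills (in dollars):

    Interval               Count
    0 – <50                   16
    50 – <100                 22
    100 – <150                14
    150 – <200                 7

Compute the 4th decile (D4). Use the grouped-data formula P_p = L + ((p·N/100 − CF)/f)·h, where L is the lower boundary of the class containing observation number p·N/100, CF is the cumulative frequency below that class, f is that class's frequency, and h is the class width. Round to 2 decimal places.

N = 59; target position k = 40/100 · 59 = 23.6.
Cumulative frequencies: 16, 38, 52, 59.
Observation 23.6 falls in the class 50 – <100.
L = 50, CF = 16, f = 22, h = 50.
P40 = 50 + ((23.6 − 16)/22)·50 = 50 + 17.2727 = 67.2727.

67.27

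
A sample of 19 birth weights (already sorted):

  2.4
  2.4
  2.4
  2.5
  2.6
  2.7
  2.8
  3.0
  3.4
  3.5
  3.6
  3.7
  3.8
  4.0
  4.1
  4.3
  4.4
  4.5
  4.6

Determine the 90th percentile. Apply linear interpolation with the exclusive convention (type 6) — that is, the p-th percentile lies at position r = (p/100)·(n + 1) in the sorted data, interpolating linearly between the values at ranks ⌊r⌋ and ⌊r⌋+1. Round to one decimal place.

n = 19.
r = (90/100)·(19 + 1) = 18.
r is an integer, so P90 is the value at rank 18: 4.5.

4.5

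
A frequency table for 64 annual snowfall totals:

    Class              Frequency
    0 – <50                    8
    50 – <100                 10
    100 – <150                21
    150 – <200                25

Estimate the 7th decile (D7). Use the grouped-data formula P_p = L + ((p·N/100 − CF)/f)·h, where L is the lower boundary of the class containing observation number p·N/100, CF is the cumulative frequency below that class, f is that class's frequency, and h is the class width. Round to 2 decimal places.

161.60

N = 64; target position k = 70/100 · 64 = 44.8.
Cumulative frequencies: 8, 18, 39, 64.
Observation 44.8 falls in the class 150 – <200.
L = 150, CF = 39, f = 25, h = 50.
P70 = 150 + ((44.8 − 39)/25)·50 = 150 + 11.6 = 161.6.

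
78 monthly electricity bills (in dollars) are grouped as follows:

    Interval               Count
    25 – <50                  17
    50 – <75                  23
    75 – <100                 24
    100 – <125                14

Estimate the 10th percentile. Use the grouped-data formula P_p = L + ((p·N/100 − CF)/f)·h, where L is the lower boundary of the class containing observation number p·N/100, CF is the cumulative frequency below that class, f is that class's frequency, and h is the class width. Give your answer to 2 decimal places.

N = 78; target position k = 10/100 · 78 = 7.8.
Cumulative frequencies: 17, 40, 64, 78.
Observation 7.8 falls in the class 25 – <50.
L = 25, CF = 0, f = 17, h = 25.
P10 = 25 + ((7.8 − 0)/17)·25 = 25 + 11.4706 = 36.4706.

36.47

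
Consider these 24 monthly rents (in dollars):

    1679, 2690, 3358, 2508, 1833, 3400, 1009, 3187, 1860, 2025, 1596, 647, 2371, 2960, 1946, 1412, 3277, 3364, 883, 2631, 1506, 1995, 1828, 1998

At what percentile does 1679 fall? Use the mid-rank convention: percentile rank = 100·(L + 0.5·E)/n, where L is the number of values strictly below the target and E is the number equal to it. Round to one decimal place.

27.1

Sorted: 647, 883, 1009, 1412, 1506, 1596, 1679, 1828, 1833, 1860, 1946, 1995, 1998, 2025, 2371, 2508, 2631, 2690, 2960, 3187, 3277, 3358, 3364, 3400.
Count below 1679: L = 6; count equal: E = 1; n = 24.
Percentile rank = 100·(6 + 0.5·1)/24 = 100·6.5/24 = 27.08.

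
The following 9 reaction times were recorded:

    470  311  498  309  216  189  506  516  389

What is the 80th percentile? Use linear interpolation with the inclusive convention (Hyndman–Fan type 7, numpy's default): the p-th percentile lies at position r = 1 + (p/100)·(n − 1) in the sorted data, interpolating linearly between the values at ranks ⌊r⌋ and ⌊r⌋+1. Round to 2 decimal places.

Sorted: 189, 216, 309, 311, 389, 470, 498, 506, 516.
n = 9.
r = 1 + (80/100)·(9 − 1) = 1 + 6.4 = 7.4.
Rank 7 is 498 and rank 8 is 506.
Interpolate: 498 + 0.4·(506 − 498) = 498 + 0.4·8 = 501.2.

501.20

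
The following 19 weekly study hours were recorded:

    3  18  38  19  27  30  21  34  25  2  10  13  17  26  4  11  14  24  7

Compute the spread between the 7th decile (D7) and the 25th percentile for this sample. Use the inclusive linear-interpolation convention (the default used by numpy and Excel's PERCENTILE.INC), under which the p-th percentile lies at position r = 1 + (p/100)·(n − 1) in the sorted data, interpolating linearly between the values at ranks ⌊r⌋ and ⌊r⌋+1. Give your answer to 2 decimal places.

Sorted: 2, 3, 4, 7, 10, 11, 13, 14, 17, 18, 19, 21, 24, 25, 26, 27, 30, 34, 38.
n = 19.
P25: r = 5.5; ranks 5–6 are 10, 11; interpolating gives 10.5.
P70: r = 13.6; ranks 13–14 are 24, 25; interpolating gives 24.6.
Difference: 24.6 − 10.5 = 14.1.

14.10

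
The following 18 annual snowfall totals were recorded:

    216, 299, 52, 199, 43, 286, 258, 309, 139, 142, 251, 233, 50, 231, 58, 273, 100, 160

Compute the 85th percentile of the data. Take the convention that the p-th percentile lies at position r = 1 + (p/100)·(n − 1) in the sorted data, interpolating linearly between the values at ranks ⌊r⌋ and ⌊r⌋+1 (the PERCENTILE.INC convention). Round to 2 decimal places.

278.85

Sorted: 43, 50, 52, 58, 100, 139, 142, 160, 199, 216, 231, 233, 251, 258, 273, 286, 299, 309.
n = 18.
r = 1 + (85/100)·(18 − 1) = 1 + 14.45 = 15.45.
Rank 15 is 273 and rank 16 is 286.
Interpolate: 273 + 0.45·(286 − 273) = 273 + 0.45·13 = 278.85.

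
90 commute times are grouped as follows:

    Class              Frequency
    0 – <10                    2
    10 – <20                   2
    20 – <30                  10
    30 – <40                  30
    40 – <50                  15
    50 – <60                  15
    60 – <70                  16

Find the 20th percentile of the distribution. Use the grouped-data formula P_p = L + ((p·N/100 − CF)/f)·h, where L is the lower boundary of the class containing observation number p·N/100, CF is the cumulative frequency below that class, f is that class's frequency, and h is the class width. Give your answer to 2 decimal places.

N = 90; target position k = 20/100 · 90 = 18.
Cumulative frequencies: 2, 4, 14, 44, 59, 74, 90.
Observation 18 falls in the class 30 – <40.
L = 30, CF = 14, f = 30, h = 10.
P20 = 30 + ((18 − 14)/30)·10 = 30 + 1.33333 = 31.3333.

31.33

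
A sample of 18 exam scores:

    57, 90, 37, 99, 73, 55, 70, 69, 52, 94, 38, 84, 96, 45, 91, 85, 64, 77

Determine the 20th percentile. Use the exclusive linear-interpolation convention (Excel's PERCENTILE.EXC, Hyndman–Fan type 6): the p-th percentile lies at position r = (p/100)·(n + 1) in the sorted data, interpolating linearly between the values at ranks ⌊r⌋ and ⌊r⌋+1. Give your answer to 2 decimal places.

50.60

Sorted: 37, 38, 45, 52, 55, 57, 64, 69, 70, 73, 77, 84, 85, 90, 91, 94, 96, 99.
n = 18.
r = (20/100)·(18 + 1) = 3.8.
Rank 3 is 45 and rank 4 is 52.
Interpolate: 45 + 0.8·(52 − 45) = 45 + 0.8·7 = 50.6.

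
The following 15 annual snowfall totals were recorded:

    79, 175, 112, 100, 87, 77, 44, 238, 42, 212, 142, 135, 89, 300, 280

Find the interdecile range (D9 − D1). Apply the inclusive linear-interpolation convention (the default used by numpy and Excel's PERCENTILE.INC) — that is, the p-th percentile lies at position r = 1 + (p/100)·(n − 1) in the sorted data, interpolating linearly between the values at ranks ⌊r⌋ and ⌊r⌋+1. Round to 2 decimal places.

206.00

Sorted: 42, 44, 77, 79, 87, 89, 100, 112, 135, 142, 175, 212, 238, 280, 300.
n = 15.
P10: r = 2.4; ranks 2–3 are 44, 77; interpolating gives 57.2.
P90: r = 13.6; ranks 13–14 are 238, 280; interpolating gives 263.2.
Difference: 263.2 − 57.2 = 206.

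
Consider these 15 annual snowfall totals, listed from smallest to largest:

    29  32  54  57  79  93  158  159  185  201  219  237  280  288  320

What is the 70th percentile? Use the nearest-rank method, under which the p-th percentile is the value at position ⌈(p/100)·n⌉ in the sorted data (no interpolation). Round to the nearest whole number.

n = 15.
Position = ⌈70/100 · 15⌉ = ⌈10.5⌉ = 11.
The value at rank 11 is 219.

219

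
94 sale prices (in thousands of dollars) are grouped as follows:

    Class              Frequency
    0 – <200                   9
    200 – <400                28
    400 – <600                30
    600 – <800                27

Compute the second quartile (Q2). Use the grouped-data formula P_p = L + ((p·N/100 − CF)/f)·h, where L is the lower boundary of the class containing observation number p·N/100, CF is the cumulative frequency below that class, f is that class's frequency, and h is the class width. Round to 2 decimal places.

N = 94; target position k = 50/100 · 94 = 47.
Cumulative frequencies: 9, 37, 67, 94.
Observation 47 falls in the class 400 – <600.
L = 400, CF = 37, f = 30, h = 200.
P50 = 400 + ((47 − 37)/30)·200 = 400 + 66.6667 = 466.667.

466.67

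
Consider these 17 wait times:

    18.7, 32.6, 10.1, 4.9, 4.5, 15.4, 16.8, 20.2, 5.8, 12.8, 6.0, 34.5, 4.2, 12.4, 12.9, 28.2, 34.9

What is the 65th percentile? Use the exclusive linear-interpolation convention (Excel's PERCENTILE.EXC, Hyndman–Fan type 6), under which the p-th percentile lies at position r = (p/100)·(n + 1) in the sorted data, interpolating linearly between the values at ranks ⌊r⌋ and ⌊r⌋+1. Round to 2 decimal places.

18.13

Sorted: 4.2, 4.5, 4.9, 5.8, 6.0, 10.1, 12.4, 12.8, 12.9, 15.4, 16.8, 18.7, 20.2, 28.2, 32.6, 34.5, 34.9.
n = 17.
r = (65/100)·(17 + 1) = 11.7.
Rank 11 is 16.8 and rank 12 is 18.7.
Interpolate: 16.8 + 0.7·(18.7 − 16.8) = 16.8 + 0.7·1.9 = 18.13.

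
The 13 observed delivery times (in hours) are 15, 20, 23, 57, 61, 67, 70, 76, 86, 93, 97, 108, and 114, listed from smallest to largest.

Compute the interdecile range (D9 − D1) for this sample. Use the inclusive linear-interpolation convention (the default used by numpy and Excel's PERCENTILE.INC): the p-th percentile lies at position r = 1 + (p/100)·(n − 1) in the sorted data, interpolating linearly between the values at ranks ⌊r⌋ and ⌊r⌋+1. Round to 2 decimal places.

n = 13.
P10: r = 2.2; ranks 2–3 are 20, 23; interpolating gives 20.6.
P90: r = 11.8; ranks 11–12 are 97, 108; interpolating gives 105.8.
Difference: 105.8 − 20.6 = 85.2.

85.20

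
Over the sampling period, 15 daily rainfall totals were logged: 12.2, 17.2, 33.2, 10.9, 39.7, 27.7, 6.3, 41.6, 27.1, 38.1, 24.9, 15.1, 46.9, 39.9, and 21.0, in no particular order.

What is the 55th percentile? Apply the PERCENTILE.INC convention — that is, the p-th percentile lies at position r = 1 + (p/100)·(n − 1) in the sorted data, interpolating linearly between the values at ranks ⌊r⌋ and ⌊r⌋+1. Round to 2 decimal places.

Sorted: 6.3, 10.9, 12.2, 15.1, 17.2, 21.0, 24.9, 27.1, 27.7, 33.2, 38.1, 39.7, 39.9, 41.6, 46.9.
n = 15.
r = 1 + (55/100)·(15 − 1) = 1 + 7.7 = 8.7.
Rank 8 is 27.1 and rank 9 is 27.7.
Interpolate: 27.1 + 0.7·(27.7 − 27.1) = 27.1 + 0.7·0.6 = 27.52.

27.52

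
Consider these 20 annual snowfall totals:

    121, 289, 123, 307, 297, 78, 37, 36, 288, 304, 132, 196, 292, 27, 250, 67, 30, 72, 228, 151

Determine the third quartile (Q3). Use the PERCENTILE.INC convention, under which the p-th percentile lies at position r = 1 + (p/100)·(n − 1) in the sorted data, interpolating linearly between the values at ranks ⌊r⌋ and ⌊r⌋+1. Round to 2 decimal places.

Sorted: 27, 30, 36, 37, 67, 72, 78, 121, 123, 132, 151, 196, 228, 250, 288, 289, 292, 297, 304, 307.
n = 20.
r = 1 + (75/100)·(20 − 1) = 1 + 14.25 = 15.25.
Rank 15 is 288 and rank 16 is 289.
Interpolate: 288 + 0.25·(289 − 288) = 288 + 0.25·1 = 288.25.

288.25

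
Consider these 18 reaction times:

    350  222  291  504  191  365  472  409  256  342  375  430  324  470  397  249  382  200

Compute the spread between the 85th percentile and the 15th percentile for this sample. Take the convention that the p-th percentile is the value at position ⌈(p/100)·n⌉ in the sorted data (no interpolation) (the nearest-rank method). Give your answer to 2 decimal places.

248.00

Sorted: 191, 200, 222, 249, 256, 291, 324, 342, 350, 365, 375, 382, 397, 409, 430, 470, 472, 504.
n = 18.
P15: rank ⌈15/100·18⌉ = 3 → 222.
P85: rank ⌈85/100·18⌉ = 16 → 470.
Difference: 470 − 222 = 248.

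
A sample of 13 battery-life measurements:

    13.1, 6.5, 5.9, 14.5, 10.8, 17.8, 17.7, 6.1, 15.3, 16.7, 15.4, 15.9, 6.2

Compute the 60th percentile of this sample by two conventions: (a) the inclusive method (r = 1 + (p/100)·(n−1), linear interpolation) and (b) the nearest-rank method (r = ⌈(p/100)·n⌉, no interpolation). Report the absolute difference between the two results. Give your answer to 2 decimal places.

0.02

Sorted: 5.9, 6.1, 6.2, 6.5, 10.8, 13.1, 14.5, 15.3, 15.4, 15.9, 16.7, 17.7, 17.8.
n = 13.
(a) r = 8.2; between ranks 8 (15.3) and 9 (15.4): 15.32.
(b) the nearest-rank method: rank 8 → 15.3.
|15.32 − 15.3| = 0.02.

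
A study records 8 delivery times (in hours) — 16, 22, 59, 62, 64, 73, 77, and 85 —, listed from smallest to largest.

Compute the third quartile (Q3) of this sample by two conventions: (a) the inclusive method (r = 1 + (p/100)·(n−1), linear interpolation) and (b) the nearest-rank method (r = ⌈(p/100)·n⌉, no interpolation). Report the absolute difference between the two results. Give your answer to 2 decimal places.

1.00

n = 8.
(a) r = 6.25; between ranks 6 (73) and 7 (77): 74.
(b) the nearest-rank method: rank 6 → 73.
|74 − 73| = 1.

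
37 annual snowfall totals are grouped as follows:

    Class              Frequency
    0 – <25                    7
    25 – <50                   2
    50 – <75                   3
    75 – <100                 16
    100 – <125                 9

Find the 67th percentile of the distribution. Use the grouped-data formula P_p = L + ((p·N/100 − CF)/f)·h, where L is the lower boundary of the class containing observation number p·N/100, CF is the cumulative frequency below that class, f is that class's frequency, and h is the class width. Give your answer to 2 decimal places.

94.98

N = 37; target position k = 67/100 · 37 = 24.79.
Cumulative frequencies: 7, 9, 12, 28, 37.
Observation 24.79 falls in the class 75 – <100.
L = 75, CF = 12, f = 16, h = 25.
P67 = 75 + ((24.79 − 12)/16)·25 = 75 + 19.9844 = 94.9844.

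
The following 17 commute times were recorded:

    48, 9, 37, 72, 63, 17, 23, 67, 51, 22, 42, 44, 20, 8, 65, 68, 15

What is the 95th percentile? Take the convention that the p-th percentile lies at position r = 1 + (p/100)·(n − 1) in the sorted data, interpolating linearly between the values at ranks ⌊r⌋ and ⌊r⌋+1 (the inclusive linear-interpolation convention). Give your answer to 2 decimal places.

Sorted: 8, 9, 15, 17, 20, 22, 23, 37, 42, 44, 48, 51, 63, 65, 67, 68, 72.
n = 17.
r = 1 + (95/100)·(17 − 1) = 1 + 15.2 = 16.2.
Rank 16 is 68 and rank 17 is 72.
Interpolate: 68 + 0.2·(72 − 68) = 68 + 0.2·4 = 68.8.

68.80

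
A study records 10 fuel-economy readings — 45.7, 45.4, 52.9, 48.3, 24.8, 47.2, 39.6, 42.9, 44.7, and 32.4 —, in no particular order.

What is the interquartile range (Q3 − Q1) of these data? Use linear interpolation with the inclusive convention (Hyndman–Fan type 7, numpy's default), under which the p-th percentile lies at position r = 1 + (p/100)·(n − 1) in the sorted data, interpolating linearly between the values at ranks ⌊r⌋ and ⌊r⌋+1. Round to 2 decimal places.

6.40

Sorted: 24.8, 32.4, 39.6, 42.9, 44.7, 45.4, 45.7, 47.2, 48.3, 52.9.
n = 10.
P25: r = 3.25; ranks 3–4 are 39.6, 42.9; interpolating gives 40.425.
P75: r = 7.75; ranks 7–8 are 45.7, 47.2; interpolating gives 46.825.
Difference: 46.825 − 40.425 = 6.4.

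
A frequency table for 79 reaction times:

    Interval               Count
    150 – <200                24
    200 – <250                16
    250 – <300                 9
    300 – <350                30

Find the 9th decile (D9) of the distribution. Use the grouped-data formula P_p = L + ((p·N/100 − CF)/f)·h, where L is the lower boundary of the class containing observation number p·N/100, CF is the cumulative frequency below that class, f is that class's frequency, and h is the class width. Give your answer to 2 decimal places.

336.83

N = 79; target position k = 90/100 · 79 = 71.1.
Cumulative frequencies: 24, 40, 49, 79.
Observation 71.1 falls in the class 300 – <350.
L = 300, CF = 49, f = 30, h = 50.
P90 = 300 + ((71.1 − 49)/30)·50 = 300 + 36.8333 = 336.833.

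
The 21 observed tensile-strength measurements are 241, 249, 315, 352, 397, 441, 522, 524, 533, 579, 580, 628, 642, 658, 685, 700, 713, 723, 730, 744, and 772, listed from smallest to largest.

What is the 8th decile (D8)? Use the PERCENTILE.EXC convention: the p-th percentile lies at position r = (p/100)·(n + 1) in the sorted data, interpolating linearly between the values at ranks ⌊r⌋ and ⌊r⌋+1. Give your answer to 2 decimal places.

719.00

n = 21.
r = (80/100)·(21 + 1) = 17.6.
Rank 17 is 713 and rank 18 is 723.
Interpolate: 713 + 0.6·(723 − 713) = 713 + 0.6·10 = 719.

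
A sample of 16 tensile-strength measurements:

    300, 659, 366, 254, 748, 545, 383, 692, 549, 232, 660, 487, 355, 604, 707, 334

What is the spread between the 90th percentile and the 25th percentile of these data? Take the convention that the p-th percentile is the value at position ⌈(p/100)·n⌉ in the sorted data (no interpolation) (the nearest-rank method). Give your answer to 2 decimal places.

373.00

Sorted: 232, 254, 300, 334, 355, 366, 383, 487, 545, 549, 604, 659, 660, 692, 707, 748.
n = 16.
P25: rank ⌈25/100·16⌉ = 4 → 334.
P90: rank ⌈90/100·16⌉ = 15 → 707.
Difference: 707 − 334 = 373.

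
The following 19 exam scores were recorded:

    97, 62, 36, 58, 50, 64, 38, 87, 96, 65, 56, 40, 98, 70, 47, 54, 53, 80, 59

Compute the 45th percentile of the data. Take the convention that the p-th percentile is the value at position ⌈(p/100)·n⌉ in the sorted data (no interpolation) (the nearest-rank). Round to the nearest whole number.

Sorted: 36, 38, 40, 47, 50, 53, 54, 56, 58, 59, 62, 64, 65, 70, 80, 87, 96, 97, 98.
n = 19.
Position = ⌈45/100 · 19⌉ = ⌈8.55⌉ = 9.
The value at rank 9 is 58.

58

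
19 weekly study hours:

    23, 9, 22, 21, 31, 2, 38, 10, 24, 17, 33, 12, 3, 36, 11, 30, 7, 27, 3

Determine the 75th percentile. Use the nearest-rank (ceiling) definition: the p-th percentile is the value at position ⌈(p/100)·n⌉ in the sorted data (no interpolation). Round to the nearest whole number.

30

Sorted: 2, 3, 3, 7, 9, 10, 11, 12, 17, 21, 22, 23, 24, 27, 30, 31, 33, 36, 38.
n = 19.
Position = ⌈75/100 · 19⌉ = ⌈14.25⌉ = 15.
The value at rank 15 is 30.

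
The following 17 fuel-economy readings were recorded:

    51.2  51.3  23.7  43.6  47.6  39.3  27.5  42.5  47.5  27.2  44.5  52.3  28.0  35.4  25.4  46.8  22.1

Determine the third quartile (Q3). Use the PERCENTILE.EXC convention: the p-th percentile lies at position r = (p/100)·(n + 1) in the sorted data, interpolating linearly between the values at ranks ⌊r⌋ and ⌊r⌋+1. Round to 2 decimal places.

Sorted: 22.1, 23.7, 25.4, 27.2, 27.5, 28.0, 35.4, 39.3, 42.5, 43.6, 44.5, 46.8, 47.5, 47.6, 51.2, 51.3, 52.3.
n = 17.
r = (75/100)·(17 + 1) = 13.5.
Rank 13 is 47.5 and rank 14 is 47.6.
Interpolate: 47.5 + 0.5·(47.6 − 47.5) = 47.5 + 0.5·0.1 = 47.55.

47.55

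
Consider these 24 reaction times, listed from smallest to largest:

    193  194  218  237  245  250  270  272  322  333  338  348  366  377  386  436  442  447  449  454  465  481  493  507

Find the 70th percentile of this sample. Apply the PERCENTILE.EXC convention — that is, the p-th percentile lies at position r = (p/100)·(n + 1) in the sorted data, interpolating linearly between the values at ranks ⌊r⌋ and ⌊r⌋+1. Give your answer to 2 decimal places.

444.50

n = 24.
r = (70/100)·(24 + 1) = 17.5.
Rank 17 is 442 and rank 18 is 447.
Interpolate: 442 + 0.5·(447 − 442) = 442 + 0.5·5 = 444.5.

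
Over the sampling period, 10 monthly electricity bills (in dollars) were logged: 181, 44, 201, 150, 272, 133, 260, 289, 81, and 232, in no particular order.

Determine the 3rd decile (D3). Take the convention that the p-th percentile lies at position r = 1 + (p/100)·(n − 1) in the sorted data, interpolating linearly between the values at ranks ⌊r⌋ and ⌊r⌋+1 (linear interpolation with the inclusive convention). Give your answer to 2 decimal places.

Sorted: 44, 81, 133, 150, 181, 201, 232, 260, 272, 289.
n = 10.
r = 1 + (30/100)·(10 − 1) = 1 + 2.7 = 3.7.
Rank 3 is 133 and rank 4 is 150.
Interpolate: 133 + 0.7·(150 − 133) = 133 + 0.7·17 = 144.9.

144.90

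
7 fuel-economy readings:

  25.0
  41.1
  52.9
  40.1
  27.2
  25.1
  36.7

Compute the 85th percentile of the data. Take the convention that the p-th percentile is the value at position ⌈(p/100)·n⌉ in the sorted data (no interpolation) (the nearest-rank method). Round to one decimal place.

Sorted: 25.0, 25.1, 27.2, 36.7, 40.1, 41.1, 52.9.
n = 7.
Position = ⌈85/100 · 7⌉ = ⌈5.95⌉ = 6.
The value at rank 6 is 41.1.

41.1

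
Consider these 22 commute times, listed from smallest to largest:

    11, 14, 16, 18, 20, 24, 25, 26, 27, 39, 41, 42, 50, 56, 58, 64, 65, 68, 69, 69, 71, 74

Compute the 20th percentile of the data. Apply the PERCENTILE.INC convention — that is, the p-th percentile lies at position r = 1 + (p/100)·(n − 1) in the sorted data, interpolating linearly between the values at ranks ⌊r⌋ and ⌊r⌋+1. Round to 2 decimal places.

20.80

n = 22.
r = 1 + (20/100)·(22 − 1) = 1 + 4.2 = 5.2.
Rank 5 is 20 and rank 6 is 24.
Interpolate: 20 + 0.2·(24 − 20) = 20 + 0.2·4 = 20.8.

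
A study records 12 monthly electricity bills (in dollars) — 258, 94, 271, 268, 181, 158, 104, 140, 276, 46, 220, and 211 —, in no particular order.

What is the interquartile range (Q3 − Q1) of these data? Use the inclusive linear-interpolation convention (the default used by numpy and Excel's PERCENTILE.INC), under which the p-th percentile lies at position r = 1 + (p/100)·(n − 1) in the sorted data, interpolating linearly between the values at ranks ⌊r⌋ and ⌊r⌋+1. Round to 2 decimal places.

Sorted: 46, 94, 104, 140, 158, 181, 211, 220, 258, 268, 271, 276.
n = 12.
P25: r = 3.75; ranks 3–4 are 104, 140; interpolating gives 131.
P75: r = 9.25; ranks 9–10 are 258, 268; interpolating gives 260.5.
Difference: 260.5 − 131 = 129.5.

129.50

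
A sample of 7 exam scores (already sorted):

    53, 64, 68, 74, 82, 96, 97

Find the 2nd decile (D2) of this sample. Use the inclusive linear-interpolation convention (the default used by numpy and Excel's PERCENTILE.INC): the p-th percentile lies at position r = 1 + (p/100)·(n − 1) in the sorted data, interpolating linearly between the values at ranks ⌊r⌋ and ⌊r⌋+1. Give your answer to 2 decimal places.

64.80

n = 7.
r = 1 + (20/100)·(7 − 1) = 1 + 1.2 = 2.2.
Rank 2 is 64 and rank 3 is 68.
Interpolate: 64 + 0.2·(68 − 64) = 64 + 0.2·4 = 64.8.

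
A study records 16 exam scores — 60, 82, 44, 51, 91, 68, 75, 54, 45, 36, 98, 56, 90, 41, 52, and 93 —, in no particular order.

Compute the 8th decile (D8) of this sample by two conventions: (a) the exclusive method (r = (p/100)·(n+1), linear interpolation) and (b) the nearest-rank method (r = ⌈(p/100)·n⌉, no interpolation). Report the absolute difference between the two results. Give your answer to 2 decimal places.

0.60

Sorted: 36, 41, 44, 45, 51, 52, 54, 56, 60, 68, 75, 82, 90, 91, 93, 98.
n = 16.
(a) r = 13.6; between ranks 13 (90) and 14 (91): 90.6.
(b) the nearest-rank method: rank 13 → 90.
|90.6 − 90| = 0.6.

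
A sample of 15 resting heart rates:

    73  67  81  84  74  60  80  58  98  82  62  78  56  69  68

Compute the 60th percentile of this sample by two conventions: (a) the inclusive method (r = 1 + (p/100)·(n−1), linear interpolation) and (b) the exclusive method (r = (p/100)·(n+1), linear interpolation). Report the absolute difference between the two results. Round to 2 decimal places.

Sorted: 56, 58, 60, 62, 67, 68, 69, 73, 74, 78, 80, 81, 82, 84, 98.
n = 15.
(a) r = 9.4; between ranks 9 (74) and 10 (78): 75.6.
(b) r = 9.6; between ranks 9 (74) and 10 (78): 76.4.
|75.6 − 76.4| = 0.8.

0.80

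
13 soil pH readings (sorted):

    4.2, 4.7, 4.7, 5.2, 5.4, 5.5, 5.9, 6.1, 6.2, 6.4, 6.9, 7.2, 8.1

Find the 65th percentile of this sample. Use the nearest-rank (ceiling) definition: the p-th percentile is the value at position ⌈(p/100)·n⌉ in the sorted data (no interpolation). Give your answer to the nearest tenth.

n = 13.
Position = ⌈65/100 · 13⌉ = ⌈8.45⌉ = 9.
The value at rank 9 is 6.2.

6.2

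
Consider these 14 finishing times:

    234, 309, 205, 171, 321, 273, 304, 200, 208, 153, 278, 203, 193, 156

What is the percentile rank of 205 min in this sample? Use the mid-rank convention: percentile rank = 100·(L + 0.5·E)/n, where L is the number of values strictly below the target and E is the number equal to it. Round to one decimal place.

46.4

Sorted: 153, 156, 171, 193, 200, 203, 205, 208, 234, 273, 278, 304, 309, 321.
Count below 205: L = 6; count equal: E = 1; n = 14.
Percentile rank = 100·(6 + 0.5·1)/14 = 100·6.5/14 = 46.43.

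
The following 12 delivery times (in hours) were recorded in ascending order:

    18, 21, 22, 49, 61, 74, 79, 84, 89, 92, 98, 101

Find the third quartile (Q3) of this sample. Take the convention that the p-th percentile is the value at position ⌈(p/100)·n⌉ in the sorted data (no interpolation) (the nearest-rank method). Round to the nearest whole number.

n = 12.
Position = ⌈75/100 · 12⌉ = ⌈9⌉ = 9.
The value at rank 9 is 89.

89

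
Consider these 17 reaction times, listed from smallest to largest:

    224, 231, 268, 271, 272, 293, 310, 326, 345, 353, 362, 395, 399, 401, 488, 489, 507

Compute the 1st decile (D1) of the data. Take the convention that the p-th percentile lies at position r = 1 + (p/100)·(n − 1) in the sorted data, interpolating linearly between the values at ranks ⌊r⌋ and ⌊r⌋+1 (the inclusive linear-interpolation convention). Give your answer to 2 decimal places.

n = 17.
r = 1 + (10/100)·(17 − 1) = 1 + 1.6 = 2.6.
Rank 2 is 231 and rank 3 is 268.
Interpolate: 231 + 0.6·(268 − 231) = 231 + 0.6·37 = 253.2.

253.20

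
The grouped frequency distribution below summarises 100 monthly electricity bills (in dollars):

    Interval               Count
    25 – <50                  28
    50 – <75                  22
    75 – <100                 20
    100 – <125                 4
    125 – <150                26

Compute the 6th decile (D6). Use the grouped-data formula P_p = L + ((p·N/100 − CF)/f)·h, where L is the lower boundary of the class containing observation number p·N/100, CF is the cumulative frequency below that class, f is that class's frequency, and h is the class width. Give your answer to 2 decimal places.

N = 100; target position k = 60/100 · 100 = 60.
Cumulative frequencies: 28, 50, 70, 74, 100.
Observation 60 falls in the class 75 – <100.
L = 75, CF = 50, f = 20, h = 25.
P60 = 75 + ((60 − 50)/20)·25 = 75 + 12.5 = 87.5.

87.50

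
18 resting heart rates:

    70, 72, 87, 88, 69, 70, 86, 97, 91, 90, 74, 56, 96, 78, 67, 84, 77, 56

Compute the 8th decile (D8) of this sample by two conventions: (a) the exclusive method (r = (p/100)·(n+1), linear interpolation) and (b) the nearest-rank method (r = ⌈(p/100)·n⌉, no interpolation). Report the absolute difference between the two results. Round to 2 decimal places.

Sorted: 56, 56, 67, 69, 70, 70, 72, 74, 77, 78, 84, 86, 87, 88, 90, 91, 96, 97.
n = 18.
(a) r = 15.2; between ranks 15 (90) and 16 (91): 90.2.
(b) the nearest-rank method: rank 15 → 90.
|90.2 − 90| = 0.2.

0.20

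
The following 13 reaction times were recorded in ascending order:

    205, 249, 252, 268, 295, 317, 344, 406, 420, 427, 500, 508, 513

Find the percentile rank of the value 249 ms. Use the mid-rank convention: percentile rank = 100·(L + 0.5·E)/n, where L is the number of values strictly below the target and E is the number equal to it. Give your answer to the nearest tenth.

Count below 249: L = 1; count equal: E = 1; n = 13.
Percentile rank = 100·(1 + 0.5·1)/13 = 100·1.5/13 = 11.54.

11.5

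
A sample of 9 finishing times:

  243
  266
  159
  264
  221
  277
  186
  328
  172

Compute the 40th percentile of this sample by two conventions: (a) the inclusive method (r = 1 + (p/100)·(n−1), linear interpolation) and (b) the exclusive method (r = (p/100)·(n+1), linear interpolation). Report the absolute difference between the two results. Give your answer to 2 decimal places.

4.40

Sorted: 159, 172, 186, 221, 243, 264, 266, 277, 328.
n = 9.
(a) r = 4.2; between ranks 4 (221) and 5 (243): 225.4.
(b) r = 4 → value at rank 4 = 221.
|225.4 − 221| = 4.4.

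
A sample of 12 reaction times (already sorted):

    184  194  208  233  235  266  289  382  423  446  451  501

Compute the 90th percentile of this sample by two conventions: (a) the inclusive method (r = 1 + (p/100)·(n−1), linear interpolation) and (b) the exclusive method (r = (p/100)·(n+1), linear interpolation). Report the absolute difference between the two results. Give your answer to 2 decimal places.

35.50

n = 12.
(a) r = 10.9; between ranks 10 (446) and 11 (451): 450.5.
(b) r = 11.7; between ranks 11 (451) and 12 (501): 486.
|450.5 − 486| = 35.5.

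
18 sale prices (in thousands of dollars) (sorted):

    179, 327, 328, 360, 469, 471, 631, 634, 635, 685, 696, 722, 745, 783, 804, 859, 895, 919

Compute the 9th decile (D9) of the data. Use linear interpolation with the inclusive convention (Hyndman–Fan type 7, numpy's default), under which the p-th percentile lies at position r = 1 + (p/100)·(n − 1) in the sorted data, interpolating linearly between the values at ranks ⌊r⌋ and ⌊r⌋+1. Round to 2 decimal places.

n = 18.
r = 1 + (90/100)·(18 − 1) = 1 + 15.3 = 16.3.
Rank 16 is 859 and rank 17 is 895.
Interpolate: 859 + 0.3·(895 − 859) = 859 + 0.3·36 = 869.8.

869.80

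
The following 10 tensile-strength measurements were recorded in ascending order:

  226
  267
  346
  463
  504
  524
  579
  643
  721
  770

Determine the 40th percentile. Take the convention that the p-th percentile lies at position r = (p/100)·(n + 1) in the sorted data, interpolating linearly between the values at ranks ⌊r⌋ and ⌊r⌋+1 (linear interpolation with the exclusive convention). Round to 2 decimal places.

479.40

n = 10.
r = (40/100)·(10 + 1) = 4.4.
Rank 4 is 463 and rank 5 is 504.
Interpolate: 463 + 0.4·(504 − 463) = 463 + 0.4·41 = 479.4.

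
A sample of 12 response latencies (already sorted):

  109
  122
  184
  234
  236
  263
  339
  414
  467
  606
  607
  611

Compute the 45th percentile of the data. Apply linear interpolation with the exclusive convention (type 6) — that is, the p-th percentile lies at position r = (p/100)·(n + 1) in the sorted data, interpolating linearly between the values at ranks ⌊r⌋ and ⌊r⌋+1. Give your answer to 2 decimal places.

n = 12.
r = (45/100)·(12 + 1) = 5.85.
Rank 5 is 236 and rank 6 is 263.
Interpolate: 236 + 0.85·(263 − 236) = 236 + 0.85·27 = 258.95.

258.95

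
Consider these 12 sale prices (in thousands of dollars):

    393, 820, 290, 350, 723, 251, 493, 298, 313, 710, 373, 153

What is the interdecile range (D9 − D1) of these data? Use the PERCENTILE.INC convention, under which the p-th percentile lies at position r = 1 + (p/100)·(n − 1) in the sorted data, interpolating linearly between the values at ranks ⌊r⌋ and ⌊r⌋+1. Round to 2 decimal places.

Sorted: 153, 251, 290, 298, 313, 350, 373, 393, 493, 710, 723, 820.
n = 12.
P10: r = 2.1; ranks 2–3 are 251, 290; interpolating gives 254.9.
P90: r = 10.9; ranks 10–11 are 710, 723; interpolating gives 721.7.
Difference: 721.7 − 254.9 = 466.8.

466.80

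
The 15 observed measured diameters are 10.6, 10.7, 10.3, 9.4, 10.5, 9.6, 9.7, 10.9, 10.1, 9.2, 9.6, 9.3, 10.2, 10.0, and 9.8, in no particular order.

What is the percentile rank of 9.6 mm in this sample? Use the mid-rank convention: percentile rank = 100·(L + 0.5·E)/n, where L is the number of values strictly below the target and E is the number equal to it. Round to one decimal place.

Sorted: 9.2, 9.3, 9.4, 9.6, 9.6, 9.7, 9.8, 10.0, 10.1, 10.2, 10.3, 10.5, 10.6, 10.7, 10.9.
Count below 9.6: L = 3; count equal: E = 2; n = 15.
Percentile rank = 100·(3 + 0.5·2)/15 = 100·4/15 = 26.67.

26.7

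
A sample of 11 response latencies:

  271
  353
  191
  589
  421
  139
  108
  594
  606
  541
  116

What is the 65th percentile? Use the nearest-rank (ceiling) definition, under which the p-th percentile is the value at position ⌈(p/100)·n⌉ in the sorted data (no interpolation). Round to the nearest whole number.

541

Sorted: 108, 116, 139, 191, 271, 353, 421, 541, 589, 594, 606.
n = 11.
Position = ⌈65/100 · 11⌉ = ⌈7.15⌉ = 8.
The value at rank 8 is 541.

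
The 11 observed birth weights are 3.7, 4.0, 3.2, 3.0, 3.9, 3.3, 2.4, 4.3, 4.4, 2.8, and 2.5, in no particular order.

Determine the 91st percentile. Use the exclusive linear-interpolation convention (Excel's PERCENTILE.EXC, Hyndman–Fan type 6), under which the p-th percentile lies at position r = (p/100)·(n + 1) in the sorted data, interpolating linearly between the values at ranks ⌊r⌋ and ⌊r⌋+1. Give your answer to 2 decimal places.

4.39

Sorted: 2.4, 2.5, 2.8, 3.0, 3.2, 3.3, 3.7, 3.9, 4.0, 4.3, 4.4.
n = 11.
r = (91/100)·(11 + 1) = 10.92.
Rank 10 is 4.3 and rank 11 is 4.4.
Interpolate: 4.3 + 0.92·(4.4 − 4.3) = 4.3 + 0.92·0.1 = 4.392.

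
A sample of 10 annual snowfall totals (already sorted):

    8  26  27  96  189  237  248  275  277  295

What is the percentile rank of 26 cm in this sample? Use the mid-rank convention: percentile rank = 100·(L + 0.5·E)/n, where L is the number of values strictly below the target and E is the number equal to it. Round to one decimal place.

Count below 26: L = 1; count equal: E = 1; n = 10.
Percentile rank = 100·(1 + 0.5·1)/10 = 100·1.5/10 = 15.

15.0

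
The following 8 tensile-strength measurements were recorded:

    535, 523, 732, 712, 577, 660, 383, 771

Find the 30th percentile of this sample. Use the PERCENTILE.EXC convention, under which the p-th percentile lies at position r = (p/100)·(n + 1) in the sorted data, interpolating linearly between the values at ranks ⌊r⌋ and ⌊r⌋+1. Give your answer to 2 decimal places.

531.40

Sorted: 383, 523, 535, 577, 660, 712, 732, 771.
n = 8.
r = (30/100)·(8 + 1) = 2.7.
Rank 2 is 523 and rank 3 is 535.
Interpolate: 523 + 0.7·(535 − 523) = 523 + 0.7·12 = 531.4.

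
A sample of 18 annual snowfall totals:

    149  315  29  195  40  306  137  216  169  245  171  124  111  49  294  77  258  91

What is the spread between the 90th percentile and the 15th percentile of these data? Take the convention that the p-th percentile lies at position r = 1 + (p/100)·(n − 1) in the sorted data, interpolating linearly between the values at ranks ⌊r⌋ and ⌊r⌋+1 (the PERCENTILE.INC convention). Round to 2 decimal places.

Sorted: 29, 40, 49, 77, 91, 111, 124, 137, 149, 169, 171, 195, 216, 245, 258, 294, 306, 315.
n = 18.
P15: r = 3.55; ranks 3–4 are 49, 77; interpolating gives 64.4.
P90: r = 16.3; ranks 16–17 are 294, 306; interpolating gives 297.6.
Difference: 297.6 − 64.4 = 233.2.

233.20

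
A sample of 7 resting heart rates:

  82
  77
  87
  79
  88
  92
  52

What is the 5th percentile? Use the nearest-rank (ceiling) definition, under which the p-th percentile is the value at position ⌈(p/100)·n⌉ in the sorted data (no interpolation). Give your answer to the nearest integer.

52

Sorted: 52, 77, 79, 82, 87, 88, 92.
n = 7.
Position = ⌈5/100 · 7⌉ = ⌈0.35⌉ = 1.
The value at rank 1 is 52.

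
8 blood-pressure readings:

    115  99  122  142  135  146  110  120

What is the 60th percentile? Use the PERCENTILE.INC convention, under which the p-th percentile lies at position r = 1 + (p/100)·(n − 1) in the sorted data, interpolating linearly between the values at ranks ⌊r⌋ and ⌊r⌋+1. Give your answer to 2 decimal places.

Sorted: 99, 110, 115, 120, 122, 135, 142, 146.
n = 8.
r = 1 + (60/100)·(8 − 1) = 1 + 4.2 = 5.2.
Rank 5 is 122 and rank 6 is 135.
Interpolate: 122 + 0.2·(135 − 122) = 122 + 0.2·13 = 124.6.

124.60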